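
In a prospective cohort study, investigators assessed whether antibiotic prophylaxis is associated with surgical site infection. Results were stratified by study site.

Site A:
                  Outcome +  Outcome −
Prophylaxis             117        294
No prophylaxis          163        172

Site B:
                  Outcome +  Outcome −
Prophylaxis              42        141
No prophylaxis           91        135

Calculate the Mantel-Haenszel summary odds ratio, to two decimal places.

OR_MH = Σ(aᵢdᵢ/nᵢ) / Σ(bᵢcᵢ/nᵢ), where nᵢ is the stratum total.
Stratum 1 (Site A): n = 746; a·d/n = 117·172/746 = 26.9759; b·c/n = 294·163/746 = 64.2386
Stratum 2 (Site B): n = 409; a·d/n = 42·135/409 = 13.8631; b·c/n = 141·91/409 = 31.3716
OR_MH = (26.9759 + 13.8631) / (64.2386 + 31.3716) = 40.8390 / 95.6102 = 0.42714

0.43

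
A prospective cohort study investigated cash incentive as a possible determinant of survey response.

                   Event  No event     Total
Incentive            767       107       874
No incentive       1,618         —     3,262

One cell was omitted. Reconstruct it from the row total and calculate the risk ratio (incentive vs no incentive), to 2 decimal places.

The missing cell is in the unexposed row: 3262 − 1618 = 1644.
So a = 767, b = 107, c = 1618, d = 1644.
RR = [a/(a+b)] / [c/(c+d)] = (767/874) / (1618/3262) = 0.87757/0.49601 = 1.76925

1.77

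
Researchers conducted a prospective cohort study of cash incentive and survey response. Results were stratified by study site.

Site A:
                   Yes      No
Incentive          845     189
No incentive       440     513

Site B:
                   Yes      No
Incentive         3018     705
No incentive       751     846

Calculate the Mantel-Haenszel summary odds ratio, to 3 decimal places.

OR_MH = Σ(aᵢdᵢ/nᵢ) / Σ(bᵢcᵢ/nᵢ), where nᵢ is the stratum total.
Stratum 1 (Site A): n = 1987; a·d/n = 845·513/1987 = 218.1605; b·c/n = 189·440/1987 = 41.8520
Stratum 2 (Site B): n = 5320; a·d/n = 3018·846/5320 = 479.9301; b·c/n = 705·751/5320 = 99.5216
OR_MH = (218.1605 + 479.9301) / (41.8520 + 99.5216) = 698.0906 / 141.3737 = 4.93791

4.938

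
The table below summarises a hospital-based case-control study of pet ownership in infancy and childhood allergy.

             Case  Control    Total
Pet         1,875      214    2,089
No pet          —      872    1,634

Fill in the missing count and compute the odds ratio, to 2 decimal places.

10.03

The missing cell is in the unexposed row: 1634 − 872 = 762.
So a = 1875, b = 214, c = 762, d = 872.
OR = (a·d)/(b·c) = (1875 × 872) / (214 × 762) = 1635000 / 163068 = 10.02649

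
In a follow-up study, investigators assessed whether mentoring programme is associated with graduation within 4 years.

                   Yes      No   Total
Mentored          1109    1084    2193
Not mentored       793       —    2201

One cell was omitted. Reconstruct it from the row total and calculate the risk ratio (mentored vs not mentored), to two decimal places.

1.40

The missing cell is in the unexposed row: 2201 − 793 = 1408.
So a = 1109, b = 1084, c = 793, d = 1408.
RR = [a/(a+b)] / [c/(c+d)] = (1109/2193) / (793/2201) = 0.50570/0.36029 = 1.40359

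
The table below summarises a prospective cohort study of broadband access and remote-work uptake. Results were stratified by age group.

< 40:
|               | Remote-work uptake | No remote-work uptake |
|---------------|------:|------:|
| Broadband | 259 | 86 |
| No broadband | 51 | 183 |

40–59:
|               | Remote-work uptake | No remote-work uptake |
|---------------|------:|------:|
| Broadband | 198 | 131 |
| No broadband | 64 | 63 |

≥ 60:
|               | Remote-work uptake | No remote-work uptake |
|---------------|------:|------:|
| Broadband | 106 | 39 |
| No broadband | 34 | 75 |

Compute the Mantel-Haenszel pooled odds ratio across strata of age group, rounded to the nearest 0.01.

4.51

OR_MH = Σ(aᵢdᵢ/nᵢ) / Σ(bᵢcᵢ/nᵢ), where nᵢ is the stratum total.
Stratum 1 (< 40): n = 579; a·d/n = 259·183/579 = 81.8601; b·c/n = 86·51/579 = 7.5751
Stratum 2 (40–59): n = 456; a·d/n = 198·63/456 = 27.3553; b·c/n = 131·64/456 = 18.3860
Stratum 3 (≥ 60): n = 254; a·d/n = 106·75/254 = 31.2992; b·c/n = 39·34/254 = 5.2205
OR_MH = (81.8601 + 27.3553 + 31.2992) / (7.5751 + 18.3860 + 5.2205) = 140.5146 / 31.1816 = 4.50633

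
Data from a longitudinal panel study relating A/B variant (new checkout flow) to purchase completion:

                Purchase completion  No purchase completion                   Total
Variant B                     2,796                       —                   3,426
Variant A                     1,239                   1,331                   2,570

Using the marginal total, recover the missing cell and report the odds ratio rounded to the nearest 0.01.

The missing cell is in the exposed row: 3426 − 2796 = 630.
So a = 2796, b = 630, c = 1239, d = 1331.
OR = (a·d)/(b·c) = (2796 × 1331) / (630 × 1239) = 3721476 / 780570 = 4.76764

4.77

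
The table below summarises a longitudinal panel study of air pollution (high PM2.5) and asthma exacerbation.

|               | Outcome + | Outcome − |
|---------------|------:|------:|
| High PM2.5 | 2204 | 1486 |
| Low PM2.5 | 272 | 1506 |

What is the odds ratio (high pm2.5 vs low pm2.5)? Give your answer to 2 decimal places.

Cells: a = 2204, b = 1486, c = 272, d = 1506.
OR = (a·d)/(b·c) = (2204 × 1506) / (1486 × 272) = 3319224 / 404192 = 8.21200
The odds of asthma exacerbation are about 8.21 times as high in the high pm2.5 group.

8.21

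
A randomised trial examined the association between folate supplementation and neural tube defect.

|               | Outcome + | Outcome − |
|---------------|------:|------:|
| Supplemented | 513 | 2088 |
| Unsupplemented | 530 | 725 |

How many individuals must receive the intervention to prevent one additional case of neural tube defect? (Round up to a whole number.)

Risk in treated group = 513/2601 = 0.19723; risk in control = 530/1255 = 0.42231.
Absolute risk reduction = 0.42231 − 0.19723 = 0.22508
NNT = 1 / ARR = 1 / 0.22508 = 4.443 → round up → 5

5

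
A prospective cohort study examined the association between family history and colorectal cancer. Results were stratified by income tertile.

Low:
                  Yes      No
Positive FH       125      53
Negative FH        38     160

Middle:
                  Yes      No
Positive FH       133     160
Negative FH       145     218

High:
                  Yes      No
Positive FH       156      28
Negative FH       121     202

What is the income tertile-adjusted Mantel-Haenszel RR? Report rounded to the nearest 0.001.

RR_MH = Σ(aᵢ·n₀ᵢ/nᵢ) / Σ(cᵢ·n₁ᵢ/nᵢ), with n₁ᵢ = aᵢ+bᵢ (exposed), n₀ᵢ = cᵢ+dᵢ (unexposed), nᵢ = n₁ᵢ+n₀ᵢ.
Stratum 1 (Low): n₁ = 178, n₀ = 198, n = 376; a·n₀/n = 125·198/376 = 65.8245; c·n₁/n = 38·178/376 = 17.9894
Stratum 2 (Middle): n₁ = 293, n₀ = 363, n = 656; a·n₀/n = 133·363/656 = 73.5960; c·n₁/n = 145·293/656 = 64.7637
Stratum 3 (High): n₁ = 184, n₀ = 323, n = 507; a·n₀/n = 156·323/507 = 99.3846; c·n₁/n = 121·184/507 = 43.9132
RR_MH = (65.8245 + 73.5960 + 99.3846) / (17.9894 + 64.7637 + 43.9132) = 238.8051 / 126.6663 = 1.88531

1.885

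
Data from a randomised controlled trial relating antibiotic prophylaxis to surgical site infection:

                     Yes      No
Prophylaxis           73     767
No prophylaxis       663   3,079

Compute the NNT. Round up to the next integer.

Risk in treated group = 73/840 = 0.08690; risk in control = 663/3742 = 0.17718.
Absolute risk reduction = 0.17718 − 0.08690 = 0.09027
NNT = 1 / ARR = 1 / 0.09027 = 11.077 → round up → 12

12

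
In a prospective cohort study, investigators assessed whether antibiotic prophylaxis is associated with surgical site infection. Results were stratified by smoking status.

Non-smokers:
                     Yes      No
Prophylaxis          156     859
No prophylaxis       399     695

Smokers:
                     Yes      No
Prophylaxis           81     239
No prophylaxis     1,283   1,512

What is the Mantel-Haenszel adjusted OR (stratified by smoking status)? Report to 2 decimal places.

0.35

OR_MH = Σ(aᵢdᵢ/nᵢ) / Σ(bᵢcᵢ/nᵢ), where nᵢ is the stratum total.
Stratum 1 (Non-smokers): n = 2109; a·d/n = 156·695/2109 = 51.4083; b·c/n = 859·399/2109 = 162.5135
Stratum 2 (Smokers): n = 3115; a·d/n = 81·1512/3115 = 39.3169; b·c/n = 239·1283/3115 = 98.4388
OR_MH = (51.4083 + 39.3169) / (162.5135 + 98.4388) = 90.7251 / 260.9524 = 0.34767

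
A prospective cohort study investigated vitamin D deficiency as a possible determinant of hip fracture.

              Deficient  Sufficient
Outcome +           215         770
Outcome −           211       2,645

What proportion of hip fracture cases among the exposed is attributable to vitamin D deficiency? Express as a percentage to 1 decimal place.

55.3

Reading the table with exposure as columns: a = 215 (Deficient, case), b = 211 (Deficient, non-case), c = 770 (Sufficient, case), d = 2645.
Risk in exposed = 215/426 = 0.50469; risk in unexposed = 770/3415 = 0.22548.
RR = 0.50469/0.22548 = 2.23835
AR% = (RR − 1)/RR × 100 = (2.23835 − 1)/2.23835 × 100 = 55.3243%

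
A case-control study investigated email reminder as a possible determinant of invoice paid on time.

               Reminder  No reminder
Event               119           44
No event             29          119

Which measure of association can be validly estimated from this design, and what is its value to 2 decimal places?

11.10

Reading the table with exposure as columns: a = 119 (Reminder, case), b = 29 (Reminder, non-case), c = 44 (No reminder, case), d = 119.
This is a case-control study: participants were sampled on outcome status, so risks in the source population cannot be estimated directly — relative risk is not valid here. The odds ratio is the appropriate measure.
OR = (a·d)/(b·c) = (119 × 119) / (29 × 44) = 14161 / 1276 = 11.09796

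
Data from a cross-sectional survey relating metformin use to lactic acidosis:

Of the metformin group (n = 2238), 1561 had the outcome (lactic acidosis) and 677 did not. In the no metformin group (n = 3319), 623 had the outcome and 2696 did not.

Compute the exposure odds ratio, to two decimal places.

9.98

From the description: a = 1561, b = 677, c = 623, d = 2696.
OR = (a·d)/(b·c) = (1561 × 2696) / (677 × 623) = 4208456 / 421771 = 9.97806
The odds of lactic acidosis are about 9.98 times as high in the metformin group.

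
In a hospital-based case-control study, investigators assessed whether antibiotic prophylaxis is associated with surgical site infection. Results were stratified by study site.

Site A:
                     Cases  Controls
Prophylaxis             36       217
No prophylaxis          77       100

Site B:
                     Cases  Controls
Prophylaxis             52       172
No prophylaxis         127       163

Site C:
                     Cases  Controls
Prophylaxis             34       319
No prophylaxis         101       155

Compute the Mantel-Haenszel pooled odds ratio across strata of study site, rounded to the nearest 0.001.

0.250

OR_MH = Σ(aᵢdᵢ/nᵢ) / Σ(bᵢcᵢ/nᵢ), where nᵢ is the stratum total.
Stratum 1 (Site A): n = 430; a·d/n = 36·100/430 = 8.3721; b·c/n = 217·77/430 = 38.8581
Stratum 2 (Site B): n = 514; a·d/n = 52·163/514 = 16.4903; b·c/n = 172·127/514 = 42.4981
Stratum 3 (Site C): n = 609; a·d/n = 34·155/609 = 8.6535; b·c/n = 319·101/609 = 52.9048
OR_MH = (8.3721 + 16.4903 + 8.6535) / (38.8581 + 42.4981 + 52.9048) = 33.5159 / 134.2610 = 0.24963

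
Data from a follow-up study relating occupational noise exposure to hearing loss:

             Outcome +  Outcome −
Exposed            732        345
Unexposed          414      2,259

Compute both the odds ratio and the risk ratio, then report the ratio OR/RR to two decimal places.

2.64

Cells: a = 732, b = 345, c = 414, d = 2259.
OR = (732·2259)/(345·414) = 1653588/142830 = 11.57732
Risk in exposed = 732/1077 = 0.67967; risk in unexposed = 414/2673 = 0.15488; RR = 4.38828
OR/RR = 11.57732 / 4.38828 = 2.63824
The outcome is not rare, so the OR lies further from 1 than the RR.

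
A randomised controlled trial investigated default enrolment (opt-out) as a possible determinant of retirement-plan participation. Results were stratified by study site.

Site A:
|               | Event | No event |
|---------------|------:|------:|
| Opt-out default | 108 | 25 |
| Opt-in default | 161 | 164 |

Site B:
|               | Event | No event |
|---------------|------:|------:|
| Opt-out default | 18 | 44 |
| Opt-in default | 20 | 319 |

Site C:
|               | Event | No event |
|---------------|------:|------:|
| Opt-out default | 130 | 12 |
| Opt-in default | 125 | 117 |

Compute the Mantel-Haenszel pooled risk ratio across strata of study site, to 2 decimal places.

RR_MH = Σ(aᵢ·n₀ᵢ/nᵢ) / Σ(cᵢ·n₁ᵢ/nᵢ), with n₁ᵢ = aᵢ+bᵢ (exposed), n₀ᵢ = cᵢ+dᵢ (unexposed), nᵢ = n₁ᵢ+n₀ᵢ.
Stratum 1 (Site A): n₁ = 133, n₀ = 325, n = 458; a·n₀/n = 108·325/458 = 76.6376; c·n₁/n = 161·133/458 = 46.7533
Stratum 2 (Site B): n₁ = 62, n₀ = 339, n = 401; a·n₀/n = 18·339/401 = 15.2170; c·n₁/n = 20·62/401 = 3.0923
Stratum 3 (Site C): n₁ = 142, n₀ = 242, n = 384; a·n₀/n = 130·242/384 = 81.9271; c·n₁/n = 125·142/384 = 46.2240
RR_MH = (76.6376 + 15.2170 + 81.9271) / (46.7533 + 3.0923 + 46.2240) = 173.7816 / 96.0695 = 1.80892

1.81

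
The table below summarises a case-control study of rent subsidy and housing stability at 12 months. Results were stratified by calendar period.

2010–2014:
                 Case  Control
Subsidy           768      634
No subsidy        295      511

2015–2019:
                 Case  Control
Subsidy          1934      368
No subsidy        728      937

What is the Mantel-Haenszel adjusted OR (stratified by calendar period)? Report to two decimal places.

4.17

OR_MH = Σ(aᵢdᵢ/nᵢ) / Σ(bᵢcᵢ/nᵢ), where nᵢ is the stratum total.
Stratum 1 (2010–2014): n = 2208; a·d/n = 768·511/2208 = 177.7391; b·c/n = 634·295/2208 = 84.7056
Stratum 2 (2015–2019): n = 3967; a·d/n = 1934·937/3967 = 456.8082; b·c/n = 368·728/3967 = 67.5331
OR_MH = (177.7391 + 456.8082) / (84.7056 + 67.5331) = 634.5473 / 152.2388 = 4.16811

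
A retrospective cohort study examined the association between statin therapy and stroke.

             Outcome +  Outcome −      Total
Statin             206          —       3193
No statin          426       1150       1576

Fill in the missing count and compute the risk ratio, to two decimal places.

0.24

The missing cell is in the exposed row: 3193 − 206 = 2987.
So a = 206, b = 2987, c = 426, d = 1150.
RR = [a/(a+b)] / [c/(c+d)] = (206/3193) / (426/1576) = 0.06452/0.27030 = 0.23868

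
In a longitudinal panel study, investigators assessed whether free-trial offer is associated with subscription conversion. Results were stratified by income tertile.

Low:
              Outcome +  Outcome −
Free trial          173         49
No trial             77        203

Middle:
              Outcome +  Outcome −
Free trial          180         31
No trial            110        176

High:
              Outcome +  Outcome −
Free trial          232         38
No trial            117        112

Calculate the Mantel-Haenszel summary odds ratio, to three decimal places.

OR_MH = Σ(aᵢdᵢ/nᵢ) / Σ(bᵢcᵢ/nᵢ), where nᵢ is the stratum total.
Stratum 1 (Low): n = 502; a·d/n = 173·203/502 = 69.9582; b·c/n = 49·77/502 = 7.5159
Stratum 2 (Middle): n = 497; a·d/n = 180·176/497 = 63.7425; b·c/n = 31·110/497 = 6.8612
Stratum 3 (High): n = 499; a·d/n = 232·112/499 = 52.0721; b·c/n = 38·117/499 = 8.9098
OR_MH = (69.9582 + 63.7425 + 52.0721) / (7.5159 + 6.8612 + 8.9098) = 185.7728 / 23.2869 = 7.97756

7.978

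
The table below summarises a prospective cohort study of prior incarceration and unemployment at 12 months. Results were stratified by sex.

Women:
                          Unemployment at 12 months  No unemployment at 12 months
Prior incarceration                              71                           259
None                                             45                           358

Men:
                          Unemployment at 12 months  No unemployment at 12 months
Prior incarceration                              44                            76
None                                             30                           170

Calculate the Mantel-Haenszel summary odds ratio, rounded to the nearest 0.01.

2.52

OR_MH = Σ(aᵢdᵢ/nᵢ) / Σ(bᵢcᵢ/nᵢ), where nᵢ is the stratum total.
Stratum 1 (Women): n = 733; a·d/n = 71·358/733 = 34.6767; b·c/n = 259·45/733 = 15.9004
Stratum 2 (Men): n = 320; a·d/n = 44·170/320 = 23.3750; b·c/n = 76·30/320 = 7.1250
OR_MH = (34.6767 + 23.3750) / (15.9004 + 7.1250) = 58.0517 / 23.0254 = 2.52120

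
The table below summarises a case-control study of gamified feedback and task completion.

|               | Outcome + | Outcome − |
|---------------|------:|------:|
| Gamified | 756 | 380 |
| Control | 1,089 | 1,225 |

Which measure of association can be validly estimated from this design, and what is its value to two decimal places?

Cells: a = 756, b = 380, c = 1089, d = 1225.
This is a case-control study: participants were sampled on outcome status, so risks in the source population cannot be estimated directly — relative risk is not valid here. The odds ratio is the appropriate measure.
OR = (a·d)/(b·c) = (756 × 1225) / (380 × 1089) = 926100 / 413820 = 2.23793

2.24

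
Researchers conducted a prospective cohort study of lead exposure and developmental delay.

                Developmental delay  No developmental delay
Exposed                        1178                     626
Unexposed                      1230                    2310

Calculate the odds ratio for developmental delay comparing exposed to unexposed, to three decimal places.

Cells: a = 1178, b = 626, c = 1230, d = 2310.
OR = (a·d)/(b·c) = (1178 × 2310) / (626 × 1230) = 2721180 / 769980 = 3.53409
The odds of developmental delay are about 3.53 times as high in the exposed group.

3.534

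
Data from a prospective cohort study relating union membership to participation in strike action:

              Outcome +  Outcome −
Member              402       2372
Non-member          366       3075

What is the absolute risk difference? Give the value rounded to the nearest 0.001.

0.039

Cells: a = 402, b = 2372, c = 366, d = 3075.
Risk in exposed = 402/2774 = 0.144917; risk in unexposed = 366/3441 = 0.106364.
Risk difference = 0.144917 − 0.106364 = 0.038553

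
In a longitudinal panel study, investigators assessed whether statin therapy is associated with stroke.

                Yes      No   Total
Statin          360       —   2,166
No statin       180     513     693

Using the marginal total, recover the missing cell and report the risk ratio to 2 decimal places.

The missing cell is in the exposed row: 2166 − 360 = 1806.
So a = 360, b = 1806, c = 180, d = 513.
RR = [a/(a+b)] / [c/(c+d)] = (360/2166) / (180/693) = 0.16620/0.25974 = 0.63989

0.64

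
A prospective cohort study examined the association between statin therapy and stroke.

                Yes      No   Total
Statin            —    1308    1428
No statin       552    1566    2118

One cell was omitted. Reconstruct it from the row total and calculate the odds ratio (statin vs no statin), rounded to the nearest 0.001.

The missing cell is in the exposed row: 1428 − 1308 = 120.
So a = 120, b = 1308, c = 552, d = 1566.
OR = (a·d)/(b·c) = (120 × 1566) / (1308 × 552) = 187920 / 722016 = 0.26027

0.260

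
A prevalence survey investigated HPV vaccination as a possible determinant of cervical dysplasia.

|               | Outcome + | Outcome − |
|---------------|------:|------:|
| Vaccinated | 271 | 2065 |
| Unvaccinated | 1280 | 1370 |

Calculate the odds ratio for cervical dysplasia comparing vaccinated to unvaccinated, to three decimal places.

0.140

Cells: a = 271, b = 2065, c = 1280, d = 1370.
OR = (a·d)/(b·c) = (271 × 1370) / (2065 × 1280) = 371270 / 2643200 = 0.14046
Exposure is associated with lower odds of cervical dysplasia (OR = 0.14 < 1).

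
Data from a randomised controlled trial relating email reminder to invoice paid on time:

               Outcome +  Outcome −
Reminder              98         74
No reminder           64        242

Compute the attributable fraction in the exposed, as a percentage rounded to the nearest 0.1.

63.3

Cells: a = 98, b = 74, c = 64, d = 242.
Risk in exposed = 98/172 = 0.56977; risk in unexposed = 64/306 = 0.20915.
RR = 0.56977/0.20915 = 2.72420
AR% = (RR − 1)/RR × 100 = (2.72420 − 1)/2.72420 × 100 = 63.2920%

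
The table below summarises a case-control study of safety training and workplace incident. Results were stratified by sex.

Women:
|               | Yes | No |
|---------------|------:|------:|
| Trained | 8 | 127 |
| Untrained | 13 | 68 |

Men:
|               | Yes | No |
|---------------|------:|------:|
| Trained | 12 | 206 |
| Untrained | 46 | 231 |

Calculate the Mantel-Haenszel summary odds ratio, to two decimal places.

OR_MH = Σ(aᵢdᵢ/nᵢ) / Σ(bᵢcᵢ/nᵢ), where nᵢ is the stratum total.
Stratum 1 (Women): n = 216; a·d/n = 8·68/216 = 2.5185; b·c/n = 127·13/216 = 7.6435
Stratum 2 (Men): n = 495; a·d/n = 12·231/495 = 5.6000; b·c/n = 206·46/495 = 19.1434
OR_MH = (2.5185 + 5.6000) / (7.6435 + 19.1434) = 8.1185 / 26.7870 = 0.30308

0.30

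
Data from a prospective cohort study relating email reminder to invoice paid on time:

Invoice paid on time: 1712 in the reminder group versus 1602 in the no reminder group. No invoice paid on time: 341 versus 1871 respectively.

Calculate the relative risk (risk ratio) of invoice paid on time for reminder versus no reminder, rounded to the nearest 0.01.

From the description: a = 1712, b = 341, c = 1602, d = 1871.
Risk in exposed = 1712/2053 = 0.83390; risk in unexposed = 1602/3473 = 0.46127.
RR = 0.83390 / 0.46127 = 1.80783
The risk among the exposed is 1.81 times that among the unexposed.

1.81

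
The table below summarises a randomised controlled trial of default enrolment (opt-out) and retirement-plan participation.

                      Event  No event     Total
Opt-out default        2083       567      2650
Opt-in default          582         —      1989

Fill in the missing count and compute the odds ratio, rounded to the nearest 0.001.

8.881

The missing cell is in the unexposed row: 1989 − 582 = 1407.
So a = 2083, b = 567, c = 582, d = 1407.
OR = (a·d)/(b·c) = (2083 × 1407) / (567 × 582) = 2930781 / 329994 = 8.88132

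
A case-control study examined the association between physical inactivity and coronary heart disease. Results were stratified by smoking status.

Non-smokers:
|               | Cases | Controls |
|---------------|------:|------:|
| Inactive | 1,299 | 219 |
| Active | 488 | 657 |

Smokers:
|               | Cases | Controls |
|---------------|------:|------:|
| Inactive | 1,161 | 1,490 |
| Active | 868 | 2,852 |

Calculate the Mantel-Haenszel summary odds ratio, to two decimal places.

3.46

OR_MH = Σ(aᵢdᵢ/nᵢ) / Σ(bᵢcᵢ/nᵢ), where nᵢ is the stratum total.
Stratum 1 (Non-smokers): n = 2663; a·d/n = 1299·657/2663 = 320.4818; b·c/n = 219·488/2663 = 40.1322
Stratum 2 (Smokers): n = 6371; a·d/n = 1161·2852/6371 = 519.7256; b·c/n = 1490·868/6371 = 203.0011
OR_MH = (320.4818 + 519.7256) / (40.1322 + 203.0011) = 840.2074 / 243.1333 = 3.45575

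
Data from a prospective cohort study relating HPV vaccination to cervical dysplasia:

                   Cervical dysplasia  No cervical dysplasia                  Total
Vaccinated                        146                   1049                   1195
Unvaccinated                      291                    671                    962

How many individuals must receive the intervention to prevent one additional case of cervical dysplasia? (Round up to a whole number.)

6

Risk in treated group = 146/1195 = 0.12218; risk in control = 291/962 = 0.30249.
Absolute risk reduction = 0.30249 − 0.12218 = 0.18032
NNT = 1 / ARR = 1 / 0.18032 = 5.546 → round up → 6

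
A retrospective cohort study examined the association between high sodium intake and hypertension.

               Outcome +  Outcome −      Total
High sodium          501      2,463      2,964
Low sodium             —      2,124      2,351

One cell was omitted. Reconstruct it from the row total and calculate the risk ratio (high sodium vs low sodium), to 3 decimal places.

1.751

The missing cell is in the unexposed row: 2351 − 2124 = 227.
So a = 501, b = 2463, c = 227, d = 2124.
RR = [a/(a+b)] / [c/(c+d)] = (501/2964) / (227/2351) = 0.16903/0.09655 = 1.75060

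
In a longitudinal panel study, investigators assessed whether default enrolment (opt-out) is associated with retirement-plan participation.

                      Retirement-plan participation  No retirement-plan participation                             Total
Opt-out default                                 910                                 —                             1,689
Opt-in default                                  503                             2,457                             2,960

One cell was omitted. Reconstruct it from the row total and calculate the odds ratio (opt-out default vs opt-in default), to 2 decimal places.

5.71

The missing cell is in the exposed row: 1689 − 910 = 779.
So a = 910, b = 779, c = 503, d = 2457.
OR = (a·d)/(b·c) = (910 × 2457) / (779 × 503) = 2235870 / 391837 = 5.70612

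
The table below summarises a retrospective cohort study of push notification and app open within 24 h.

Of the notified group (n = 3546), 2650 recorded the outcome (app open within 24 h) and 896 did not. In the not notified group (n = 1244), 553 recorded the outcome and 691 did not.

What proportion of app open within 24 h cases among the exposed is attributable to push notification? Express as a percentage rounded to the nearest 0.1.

From the description: a = 2650, b = 896, c = 553, d = 691.
Risk in exposed = 2650/3546 = 0.74732; risk in unexposed = 553/1244 = 0.44453.
RR = 0.74732/0.44453 = 1.68113
AR% = (RR − 1)/RR × 100 = (1.68113 − 1)/1.68113 × 100 = 40.5164%

40.5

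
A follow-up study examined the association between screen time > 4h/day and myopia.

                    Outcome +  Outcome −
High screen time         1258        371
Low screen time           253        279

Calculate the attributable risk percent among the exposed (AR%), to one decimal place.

38.4

Cells: a = 1258, b = 371, c = 253, d = 279.
Risk in exposed = 1258/1629 = 0.77225; risk in unexposed = 253/532 = 0.47556.
RR = 0.77225/0.47556 = 1.62387
AR% = (RR − 1)/RR × 100 = (1.62387 − 1)/1.62387 × 100 = 38.4186%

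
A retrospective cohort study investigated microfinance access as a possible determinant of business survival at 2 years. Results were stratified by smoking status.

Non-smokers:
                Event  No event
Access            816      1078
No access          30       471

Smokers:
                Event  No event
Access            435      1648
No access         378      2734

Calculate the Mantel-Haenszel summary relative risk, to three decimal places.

2.460

RR_MH = Σ(aᵢ·n₀ᵢ/nᵢ) / Σ(cᵢ·n₁ᵢ/nᵢ), with n₁ᵢ = aᵢ+bᵢ (exposed), n₀ᵢ = cᵢ+dᵢ (unexposed), nᵢ = n₁ᵢ+n₀ᵢ.
Stratum 1 (Non-smokers): n₁ = 1894, n₀ = 501, n = 2395; a·n₀/n = 816·501/2395 = 170.6956; c·n₁/n = 30·1894/2395 = 23.7244
Stratum 2 (Smokers): n₁ = 2083, n₀ = 3112, n = 5195; a·n₀/n = 435·3112/5195 = 260.5813; c·n₁/n = 378·2083/5195 = 151.5638
RR_MH = (170.6956 + 260.5813) / (23.7244 + 151.5638) = 431.2769 / 175.2882 = 2.46039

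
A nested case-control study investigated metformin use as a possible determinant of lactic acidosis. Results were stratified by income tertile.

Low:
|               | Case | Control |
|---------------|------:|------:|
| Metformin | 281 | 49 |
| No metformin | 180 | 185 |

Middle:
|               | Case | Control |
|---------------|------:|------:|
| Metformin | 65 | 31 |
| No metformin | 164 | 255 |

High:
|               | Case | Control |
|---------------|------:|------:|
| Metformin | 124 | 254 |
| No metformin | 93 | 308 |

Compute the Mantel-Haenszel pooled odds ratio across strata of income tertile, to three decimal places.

2.950

OR_MH = Σ(aᵢdᵢ/nᵢ) / Σ(bᵢcᵢ/nᵢ), where nᵢ is the stratum total.
Stratum 1 (Low): n = 695; a·d/n = 281·185/695 = 74.7986; b·c/n = 49·180/695 = 12.6906
Stratum 2 (Middle): n = 515; a·d/n = 65·255/515 = 32.1845; b·c/n = 31·164/515 = 9.8718
Stratum 3 (High): n = 779; a·d/n = 124·308/779 = 49.0270; b·c/n = 254·93/779 = 30.3235
OR_MH = (74.7986 + 32.1845 + 49.0270) / (12.6906 + 9.8718 + 30.3235) = 156.0100 / 52.8860 = 2.94993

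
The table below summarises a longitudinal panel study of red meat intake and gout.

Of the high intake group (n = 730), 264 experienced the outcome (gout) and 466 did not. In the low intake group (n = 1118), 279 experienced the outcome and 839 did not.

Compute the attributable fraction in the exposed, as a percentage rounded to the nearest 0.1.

From the description: a = 264, b = 466, c = 279, d = 839.
Risk in exposed = 264/730 = 0.36164; risk in unexposed = 279/1118 = 0.24955.
RR = 0.36164/0.24955 = 1.44917
AR% = (RR − 1)/RR × 100 = (1.44917 − 1)/1.44917 × 100 = 30.9949%

31.0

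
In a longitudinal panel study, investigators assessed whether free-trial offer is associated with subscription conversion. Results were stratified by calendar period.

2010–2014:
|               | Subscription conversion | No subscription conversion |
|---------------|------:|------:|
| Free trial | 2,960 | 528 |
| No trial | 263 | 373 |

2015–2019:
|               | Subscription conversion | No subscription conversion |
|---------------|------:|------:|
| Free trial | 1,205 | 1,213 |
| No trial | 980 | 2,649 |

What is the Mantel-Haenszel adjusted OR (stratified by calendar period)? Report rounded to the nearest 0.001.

OR_MH = Σ(aᵢdᵢ/nᵢ) / Σ(bᵢcᵢ/nᵢ), where nᵢ is the stratum total.
Stratum 1 (2010–2014): n = 4124; a·d/n = 2960·373/4124 = 267.7207; b·c/n = 528·263/4124 = 33.6722
Stratum 2 (2015–2019): n = 6047; a·d/n = 1205·2649/6047 = 527.8725; b·c/n = 1213·980/6047 = 196.5834
OR_MH = (267.7207 + 527.8725) / (33.6722 + 196.5834) = 795.5932 / 230.2556 = 3.45526

3.455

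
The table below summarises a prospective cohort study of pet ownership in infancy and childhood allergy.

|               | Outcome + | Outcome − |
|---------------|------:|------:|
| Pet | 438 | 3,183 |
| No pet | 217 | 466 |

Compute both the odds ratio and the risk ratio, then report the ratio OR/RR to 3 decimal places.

0.776

Cells: a = 438, b = 3183, c = 217, d = 466.
OR = (438·466)/(3183·217) = 204108/690711 = 0.29550
Risk in exposed = 438/3621 = 0.12096; risk in unexposed = 217/683 = 0.31772; RR = 0.38072
OR/RR = 0.29550 / 0.38072 = 0.77617
The outcome is not rare, so the OR lies further from 1 than the RR.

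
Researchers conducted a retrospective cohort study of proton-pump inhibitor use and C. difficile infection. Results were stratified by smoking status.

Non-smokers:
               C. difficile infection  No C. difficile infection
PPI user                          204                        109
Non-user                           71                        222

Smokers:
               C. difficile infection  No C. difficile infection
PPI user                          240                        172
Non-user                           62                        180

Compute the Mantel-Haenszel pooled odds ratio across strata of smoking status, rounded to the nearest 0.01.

4.84

OR_MH = Σ(aᵢdᵢ/nᵢ) / Σ(bᵢcᵢ/nᵢ), where nᵢ is the stratum total.
Stratum 1 (Non-smokers): n = 606; a·d/n = 204·222/606 = 74.7327; b·c/n = 109·71/606 = 12.7706
Stratum 2 (Smokers): n = 654; a·d/n = 240·180/654 = 66.0550; b·c/n = 172·62/654 = 16.3058
OR_MH = (74.7327 + 66.0550) / (12.7706 + 16.3058) = 140.7877 / 29.0764 = 4.84199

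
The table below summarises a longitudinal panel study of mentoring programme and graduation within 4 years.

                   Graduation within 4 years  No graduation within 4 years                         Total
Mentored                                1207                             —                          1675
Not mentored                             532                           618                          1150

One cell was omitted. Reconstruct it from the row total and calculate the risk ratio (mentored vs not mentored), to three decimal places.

The missing cell is in the exposed row: 1675 − 1207 = 468.
So a = 1207, b = 468, c = 532, d = 618.
RR = [a/(a+b)] / [c/(c+d)] = (1207/1675) / (532/1150) = 0.72060/0.46261 = 1.55768

1.558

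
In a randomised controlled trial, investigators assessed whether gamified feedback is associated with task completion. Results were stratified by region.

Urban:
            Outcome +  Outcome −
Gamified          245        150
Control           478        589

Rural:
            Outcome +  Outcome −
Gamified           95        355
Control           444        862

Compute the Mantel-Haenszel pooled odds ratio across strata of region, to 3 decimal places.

1.047

OR_MH = Σ(aᵢdᵢ/nᵢ) / Σ(bᵢcᵢ/nᵢ), where nᵢ is the stratum total.
Stratum 1 (Urban): n = 1462; a·d/n = 245·589/1462 = 98.7038; b·c/n = 150·478/1462 = 49.0424
Stratum 2 (Rural): n = 1756; a·d/n = 95·862/1756 = 46.6344; b·c/n = 355·444/1756 = 89.7608
OR_MH = (98.7038 + 46.6344) / (49.0424 + 89.7608) = 145.3382 / 138.8032 = 1.04708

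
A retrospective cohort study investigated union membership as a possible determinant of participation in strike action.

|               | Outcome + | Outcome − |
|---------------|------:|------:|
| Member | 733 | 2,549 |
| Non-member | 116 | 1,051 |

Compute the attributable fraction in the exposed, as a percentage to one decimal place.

Cells: a = 733, b = 2549, c = 116, d = 1051.
Risk in exposed = 733/3282 = 0.22334; risk in unexposed = 116/1167 = 0.09940.
RR = 0.22334/0.09940 = 2.24687
AR% = (RR − 1)/RR × 100 = (2.24687 − 1)/2.24687 × 100 = 55.4937%

55.5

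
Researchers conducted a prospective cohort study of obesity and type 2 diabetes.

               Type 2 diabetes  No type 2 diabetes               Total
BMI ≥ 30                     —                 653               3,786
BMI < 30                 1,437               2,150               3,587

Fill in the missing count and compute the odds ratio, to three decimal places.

7.178

The missing cell is in the exposed row: 3786 − 653 = 3133.
So a = 3133, b = 653, c = 1437, d = 2150.
OR = (a·d)/(b·c) = (3133 × 2150) / (653 × 1437) = 6735950 / 938361 = 7.17842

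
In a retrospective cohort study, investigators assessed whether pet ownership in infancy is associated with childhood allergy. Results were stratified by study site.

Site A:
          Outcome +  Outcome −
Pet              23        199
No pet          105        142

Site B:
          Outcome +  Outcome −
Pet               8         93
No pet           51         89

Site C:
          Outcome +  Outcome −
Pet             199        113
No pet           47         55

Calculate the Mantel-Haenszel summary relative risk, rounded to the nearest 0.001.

RR_MH = Σ(aᵢ·n₀ᵢ/nᵢ) / Σ(cᵢ·n₁ᵢ/nᵢ), with n₁ᵢ = aᵢ+bᵢ (exposed), n₀ᵢ = cᵢ+dᵢ (unexposed), nᵢ = n₁ᵢ+n₀ᵢ.
Stratum 1 (Site A): n₁ = 222, n₀ = 247, n = 469; a·n₀/n = 23·247/469 = 12.1130; c·n₁/n = 105·222/469 = 49.7015
Stratum 2 (Site B): n₁ = 101, n₀ = 140, n = 241; a·n₀/n = 8·140/241 = 4.6473; c·n₁/n = 51·101/241 = 21.3734
Stratum 3 (Site C): n₁ = 312, n₀ = 102, n = 414; a·n₀/n = 199·102/414 = 49.0290; c·n₁/n = 47·312/414 = 35.4203
RR_MH = (12.1130 + 4.6473 + 49.0290) / (49.7015 + 21.3734 + 35.4203) = 65.7893 / 106.4952 = 0.61777

0.618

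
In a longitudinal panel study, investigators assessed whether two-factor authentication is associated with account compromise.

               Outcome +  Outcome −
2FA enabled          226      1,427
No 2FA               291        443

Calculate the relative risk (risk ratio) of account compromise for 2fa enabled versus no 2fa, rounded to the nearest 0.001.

0.345

Cells: a = 226, b = 1427, c = 291, d = 443.
Risk in exposed = 226/1653 = 0.13672; risk in unexposed = 291/734 = 0.39646.
RR = 0.13672 / 0.39646 = 0.34486
The risk is 66% lower among the exposed than among the unexposed.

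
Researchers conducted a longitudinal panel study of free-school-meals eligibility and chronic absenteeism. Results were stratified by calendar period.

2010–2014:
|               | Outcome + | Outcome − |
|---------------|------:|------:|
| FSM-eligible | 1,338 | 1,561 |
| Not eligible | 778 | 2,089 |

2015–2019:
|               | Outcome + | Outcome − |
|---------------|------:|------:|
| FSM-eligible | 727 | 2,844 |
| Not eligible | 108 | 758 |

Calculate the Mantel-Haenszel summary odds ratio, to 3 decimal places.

2.176

OR_MH = Σ(aᵢdᵢ/nᵢ) / Σ(bᵢcᵢ/nᵢ), where nᵢ is the stratum total.
Stratum 1 (2010–2014): n = 5766; a·d/n = 1338·2089/5766 = 484.7523; b·c/n = 1561·778/5766 = 210.6240
Stratum 2 (2015–2019): n = 4437; a·d/n = 727·758/4437 = 124.1979; b·c/n = 2844·108/4437 = 69.2252
OR_MH = (484.7523 + 124.1979) / (210.6240 + 69.2252) = 608.9502 / 279.8492 = 2.17599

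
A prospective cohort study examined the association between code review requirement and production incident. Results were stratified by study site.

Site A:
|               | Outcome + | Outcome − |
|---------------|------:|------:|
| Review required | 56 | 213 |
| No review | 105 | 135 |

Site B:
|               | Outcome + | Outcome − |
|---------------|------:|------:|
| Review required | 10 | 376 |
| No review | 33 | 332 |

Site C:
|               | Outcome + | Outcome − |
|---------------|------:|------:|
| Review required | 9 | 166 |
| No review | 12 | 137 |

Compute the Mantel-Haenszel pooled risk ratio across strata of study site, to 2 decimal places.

RR_MH = Σ(aᵢ·n₀ᵢ/nᵢ) / Σ(cᵢ·n₁ᵢ/nᵢ), with n₁ᵢ = aᵢ+bᵢ (exposed), n₀ᵢ = cᵢ+dᵢ (unexposed), nᵢ = n₁ᵢ+n₀ᵢ.
Stratum 1 (Site A): n₁ = 269, n₀ = 240, n = 509; a·n₀/n = 56·240/509 = 26.4047; c·n₁/n = 105·269/509 = 55.4912
Stratum 2 (Site B): n₁ = 386, n₀ = 365, n = 751; a·n₀/n = 10·365/751 = 4.8602; c·n₁/n = 33·386/751 = 16.9614
Stratum 3 (Site C): n₁ = 175, n₀ = 149, n = 324; a·n₀/n = 9·149/324 = 4.1389; c·n₁/n = 12·175/324 = 6.4815
RR_MH = (26.4047 + 4.8602 + 4.1389) / (55.4912 + 16.9614 + 6.4815) = 35.4038 / 78.9340 = 0.44852

0.45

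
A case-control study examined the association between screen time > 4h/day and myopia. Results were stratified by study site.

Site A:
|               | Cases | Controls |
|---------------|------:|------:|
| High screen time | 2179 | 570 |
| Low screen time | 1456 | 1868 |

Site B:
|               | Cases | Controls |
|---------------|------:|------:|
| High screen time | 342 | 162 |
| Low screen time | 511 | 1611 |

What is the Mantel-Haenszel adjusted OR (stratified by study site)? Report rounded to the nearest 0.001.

OR_MH = Σ(aᵢdᵢ/nᵢ) / Σ(bᵢcᵢ/nᵢ), where nᵢ is the stratum total.
Stratum 1 (Site A): n = 6073; a·d/n = 2179·1868/6073 = 670.2407; b·c/n = 570·1456/6073 = 136.6573
Stratum 2 (Site B): n = 2626; a·d/n = 342·1611/2626 = 209.8104; b·c/n = 162·511/2626 = 31.5240
OR_MH = (670.2407 + 209.8104) / (136.6573 + 31.5240) = 880.0511 / 168.1813 = 5.23275

5.233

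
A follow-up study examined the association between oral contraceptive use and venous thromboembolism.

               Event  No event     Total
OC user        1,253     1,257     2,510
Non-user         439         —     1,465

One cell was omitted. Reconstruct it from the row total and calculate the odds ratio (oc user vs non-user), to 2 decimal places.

2.33

The missing cell is in the unexposed row: 1465 − 439 = 1026.
So a = 1253, b = 1257, c = 439, d = 1026.
OR = (a·d)/(b·c) = (1253 × 1026) / (1257 × 439) = 1285578 / 551823 = 2.32969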